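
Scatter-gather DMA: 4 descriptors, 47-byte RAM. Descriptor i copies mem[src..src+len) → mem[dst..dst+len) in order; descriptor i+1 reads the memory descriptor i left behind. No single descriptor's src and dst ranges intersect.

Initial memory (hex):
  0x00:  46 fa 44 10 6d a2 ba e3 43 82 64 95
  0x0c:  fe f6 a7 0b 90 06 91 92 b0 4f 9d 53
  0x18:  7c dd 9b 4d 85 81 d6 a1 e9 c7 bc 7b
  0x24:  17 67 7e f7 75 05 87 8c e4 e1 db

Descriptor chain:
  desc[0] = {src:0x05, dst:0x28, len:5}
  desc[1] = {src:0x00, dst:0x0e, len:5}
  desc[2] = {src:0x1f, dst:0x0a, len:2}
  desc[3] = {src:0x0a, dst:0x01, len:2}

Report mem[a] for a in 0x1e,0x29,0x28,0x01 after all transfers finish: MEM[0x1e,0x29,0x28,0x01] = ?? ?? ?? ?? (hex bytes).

MEM[0x1e,0x29,0x28,0x01] = d6 ba a2 a1

#0 dst[0x28+5] := {0xa2,0xba,0xe3,0x43,0x82}
#1 dst[0x0e+5] := {0x46,0xfa,0x44,0x10,0x6d}
#2 dst[0x0a+2] := {0xa1,0xe9}
#3 dst[0x01+2] := {0xa1,0xe9}
query mem[0x1e]=0xd6, mem[0x29]=0xba, mem[0x28]=0xa2, mem[0x01]=0xa1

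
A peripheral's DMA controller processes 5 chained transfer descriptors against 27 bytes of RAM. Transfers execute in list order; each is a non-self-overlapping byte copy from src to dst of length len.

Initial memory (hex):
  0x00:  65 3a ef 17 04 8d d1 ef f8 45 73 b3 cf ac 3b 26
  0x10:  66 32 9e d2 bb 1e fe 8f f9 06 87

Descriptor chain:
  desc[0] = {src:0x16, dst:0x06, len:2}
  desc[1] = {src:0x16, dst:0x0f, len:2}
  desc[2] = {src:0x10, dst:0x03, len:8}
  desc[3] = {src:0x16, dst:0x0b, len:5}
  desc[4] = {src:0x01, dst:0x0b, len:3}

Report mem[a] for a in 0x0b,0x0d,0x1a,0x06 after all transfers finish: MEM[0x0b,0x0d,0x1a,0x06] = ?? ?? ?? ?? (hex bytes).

  after D0: wrote 2B at 0x06 = fe8f
  after D1: wrote 2B at 0x0f = fe8f
  after D2: wrote 8B at 0x03 = 8f329ed2bb1efe8f
  after D3: wrote 5B at 0x0b = fe8ff90687
  after D4: wrote 3B at 0x0b = 3aef8f
query mem[0x0b]=0x3a, mem[0x0d]=0x8f, mem[0x1a]=0x87, mem[0x06]=0xd2

MEM[0x0b,0x0d,0x1a,0x06] = 3a 8f 87 d2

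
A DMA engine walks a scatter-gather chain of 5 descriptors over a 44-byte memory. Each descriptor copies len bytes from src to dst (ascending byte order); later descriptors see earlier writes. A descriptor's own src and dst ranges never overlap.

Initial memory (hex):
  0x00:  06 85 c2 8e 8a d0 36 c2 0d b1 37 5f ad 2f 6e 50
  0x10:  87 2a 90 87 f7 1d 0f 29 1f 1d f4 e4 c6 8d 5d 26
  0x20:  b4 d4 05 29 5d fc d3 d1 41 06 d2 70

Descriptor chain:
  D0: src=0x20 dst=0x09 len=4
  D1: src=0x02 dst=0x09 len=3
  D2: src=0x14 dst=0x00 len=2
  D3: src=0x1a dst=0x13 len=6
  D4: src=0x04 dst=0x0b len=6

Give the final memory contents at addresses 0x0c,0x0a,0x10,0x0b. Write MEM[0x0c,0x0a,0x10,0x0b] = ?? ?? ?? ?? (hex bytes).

MEM[0x0c,0x0a,0x10,0x0b] = d0 8e c2 8a

D0: mem[0x09..0x0c] <- [b4 d4 05 29]
D1: mem[0x09..0x0b] <- [c2 8e 8a]
D2: mem[0x00..0x01] <- [f7 1d]
D3: mem[0x13..0x18] <- [f4 e4 c6 8d 5d 26]
D4: mem[0x0b..0x10] <- [8a d0 36 c2 0d c2]
query mem[0x0c]=0xd0, mem[0x0a]=0x8e, mem[0x10]=0xc2, mem[0x0b]=0x8a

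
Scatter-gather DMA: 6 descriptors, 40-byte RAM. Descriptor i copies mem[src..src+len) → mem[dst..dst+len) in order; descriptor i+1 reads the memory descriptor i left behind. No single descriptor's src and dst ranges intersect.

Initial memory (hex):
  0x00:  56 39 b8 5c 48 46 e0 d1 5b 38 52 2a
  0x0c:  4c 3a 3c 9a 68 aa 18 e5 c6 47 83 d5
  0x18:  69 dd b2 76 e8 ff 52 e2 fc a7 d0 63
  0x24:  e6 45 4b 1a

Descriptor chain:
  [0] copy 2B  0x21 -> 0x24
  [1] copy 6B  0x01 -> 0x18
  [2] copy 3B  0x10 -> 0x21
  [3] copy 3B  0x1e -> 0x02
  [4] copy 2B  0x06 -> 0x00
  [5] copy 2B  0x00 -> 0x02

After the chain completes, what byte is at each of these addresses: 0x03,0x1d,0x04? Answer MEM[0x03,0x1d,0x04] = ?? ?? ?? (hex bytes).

#0 dst[0x24+2] := {0xa7,0xd0}
#1 dst[0x18+6] := {0x39,0xb8,0x5c,0x48,0x46,0xe0}
#2 dst[0x21+3] := {0x68,0xaa,0x18}
#3 dst[0x02+3] := {0x52,0xe2,0xfc}
#4 dst[0x00+2] := {0xe0,0xd1}
#5 dst[0x02+2] := {0xe0,0xd1}
query mem[0x03]=0xd1, mem[0x1d]=0xe0, mem[0x04]=0xfc

MEM[0x03,0x1d,0x04] = d1 e0 fc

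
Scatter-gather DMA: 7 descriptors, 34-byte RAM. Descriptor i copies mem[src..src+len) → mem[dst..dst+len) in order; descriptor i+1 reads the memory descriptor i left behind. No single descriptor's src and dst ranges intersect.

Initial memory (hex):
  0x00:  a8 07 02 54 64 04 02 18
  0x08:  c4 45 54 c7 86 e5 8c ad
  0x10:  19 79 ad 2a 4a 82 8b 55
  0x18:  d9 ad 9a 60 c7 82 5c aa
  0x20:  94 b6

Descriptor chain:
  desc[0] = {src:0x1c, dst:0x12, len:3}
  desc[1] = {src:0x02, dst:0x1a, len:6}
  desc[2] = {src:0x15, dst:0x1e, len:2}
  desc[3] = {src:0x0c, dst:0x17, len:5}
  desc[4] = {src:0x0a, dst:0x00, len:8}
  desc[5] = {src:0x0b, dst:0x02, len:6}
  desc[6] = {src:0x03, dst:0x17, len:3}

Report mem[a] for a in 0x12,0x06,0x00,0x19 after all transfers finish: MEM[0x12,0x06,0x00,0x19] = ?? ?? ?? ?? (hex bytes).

D0: mem[0x12..0x14] <- [c7 82 5c]
D1: mem[0x1a..0x1f] <- [02 54 64 04 02 18]
D2: mem[0x1e..0x1f] <- [82 8b]
D3: mem[0x17..0x1b] <- [86 e5 8c ad 19]
D4: mem[0x00..0x07] <- [54 c7 86 e5 8c ad 19 79]
D5: mem[0x02..0x07] <- [c7 86 e5 8c ad 19]
D6: mem[0x17..0x19] <- [86 e5 8c]
query mem[0x12]=0xc7, mem[0x06]=0xad, mem[0x00]=0x54, mem[0x19]=0x8c

MEM[0x12,0x06,0x00,0x19] = c7 ad 54 8c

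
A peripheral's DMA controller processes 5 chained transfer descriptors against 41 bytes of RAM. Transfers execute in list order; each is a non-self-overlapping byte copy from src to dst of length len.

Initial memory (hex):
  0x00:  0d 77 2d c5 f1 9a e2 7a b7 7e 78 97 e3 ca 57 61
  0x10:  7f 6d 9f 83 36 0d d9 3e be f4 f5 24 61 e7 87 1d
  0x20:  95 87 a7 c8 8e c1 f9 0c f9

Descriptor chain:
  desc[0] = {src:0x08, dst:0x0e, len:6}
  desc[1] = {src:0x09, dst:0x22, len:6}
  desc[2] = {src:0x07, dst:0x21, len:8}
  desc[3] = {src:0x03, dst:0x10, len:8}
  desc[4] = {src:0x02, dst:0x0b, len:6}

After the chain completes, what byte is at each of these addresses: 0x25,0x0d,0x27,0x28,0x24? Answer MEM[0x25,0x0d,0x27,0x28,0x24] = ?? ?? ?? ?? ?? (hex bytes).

MEM[0x25,0x0d,0x27,0x28,0x24] = 97 f1 ca b7 78

D0: mem[0x0e..0x13] <- [b7 7e 78 97 e3 ca]
D1: mem[0x22..0x27] <- [7e 78 97 e3 ca b7]
D2: mem[0x21..0x28] <- [7a b7 7e 78 97 e3 ca b7]
D3: mem[0x10..0x17] <- [c5 f1 9a e2 7a b7 7e 78]
D4: mem[0x0b..0x10] <- [2d c5 f1 9a e2 7a]
query mem[0x25]=0x97, mem[0x0d]=0xf1, mem[0x27]=0xca, mem[0x28]=0xb7, mem[0x24]=0x78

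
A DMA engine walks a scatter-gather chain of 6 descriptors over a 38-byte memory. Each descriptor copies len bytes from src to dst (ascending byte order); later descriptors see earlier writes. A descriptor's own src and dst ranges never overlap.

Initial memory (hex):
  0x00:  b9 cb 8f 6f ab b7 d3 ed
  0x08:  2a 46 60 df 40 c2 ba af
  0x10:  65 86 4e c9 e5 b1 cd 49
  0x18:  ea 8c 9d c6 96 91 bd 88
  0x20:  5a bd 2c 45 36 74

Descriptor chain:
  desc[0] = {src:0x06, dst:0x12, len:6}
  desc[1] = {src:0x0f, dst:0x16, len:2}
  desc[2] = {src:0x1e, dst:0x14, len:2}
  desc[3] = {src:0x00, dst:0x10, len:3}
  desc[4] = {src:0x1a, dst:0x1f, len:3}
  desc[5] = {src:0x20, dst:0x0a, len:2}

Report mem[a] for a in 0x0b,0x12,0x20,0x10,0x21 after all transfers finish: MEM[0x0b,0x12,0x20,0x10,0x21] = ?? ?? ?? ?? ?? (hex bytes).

MEM[0x0b,0x12,0x20,0x10,0x21] = 96 8f c6 b9 96

#0 dst[0x12+6] := {0xd3,0xed,0x2a,0x46,0x60,0xdf}
#1 dst[0x16+2] := {0xaf,0x65}
#2 dst[0x14+2] := {0xbd,0x88}
#3 dst[0x10+3] := {0xb9,0xcb,0x8f}
#4 dst[0x1f+3] := {0x9d,0xc6,0x96}
#5 dst[0x0a+2] := {0xc6,0x96}
query mem[0x0b]=0x96, mem[0x12]=0x8f, mem[0x20]=0xc6, mem[0x10]=0xb9, mem[0x21]=0x96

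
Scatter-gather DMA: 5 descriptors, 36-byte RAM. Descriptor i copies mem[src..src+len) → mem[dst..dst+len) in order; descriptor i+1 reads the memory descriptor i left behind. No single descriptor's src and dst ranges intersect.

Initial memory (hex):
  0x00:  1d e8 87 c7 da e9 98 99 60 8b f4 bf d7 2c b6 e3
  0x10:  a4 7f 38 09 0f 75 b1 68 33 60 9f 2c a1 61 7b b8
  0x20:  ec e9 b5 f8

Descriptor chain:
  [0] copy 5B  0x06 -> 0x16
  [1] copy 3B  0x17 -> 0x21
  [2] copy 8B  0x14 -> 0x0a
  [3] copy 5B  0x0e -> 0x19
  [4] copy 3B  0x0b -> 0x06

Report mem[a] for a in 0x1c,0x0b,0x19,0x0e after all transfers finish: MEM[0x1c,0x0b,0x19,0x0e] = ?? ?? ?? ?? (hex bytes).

MEM[0x1c,0x0b,0x19,0x0e] = 2c 75 60 60

#0 dst[0x16+5] := {0x98,0x99,0x60,0x8b,0xf4}
#1 dst[0x21+3] := {0x99,0x60,0x8b}
#2 dst[0x0a+8] := {0x0f,0x75,0x98,0x99,0x60,0x8b,0xf4,0x2c}
#3 dst[0x19+5] := {0x60,0x8b,0xf4,0x2c,0x38}
#4 dst[0x06+3] := {0x75,0x98,0x99}
query mem[0x1c]=0x2c, mem[0x0b]=0x75, mem[0x19]=0x60, mem[0x0e]=0x60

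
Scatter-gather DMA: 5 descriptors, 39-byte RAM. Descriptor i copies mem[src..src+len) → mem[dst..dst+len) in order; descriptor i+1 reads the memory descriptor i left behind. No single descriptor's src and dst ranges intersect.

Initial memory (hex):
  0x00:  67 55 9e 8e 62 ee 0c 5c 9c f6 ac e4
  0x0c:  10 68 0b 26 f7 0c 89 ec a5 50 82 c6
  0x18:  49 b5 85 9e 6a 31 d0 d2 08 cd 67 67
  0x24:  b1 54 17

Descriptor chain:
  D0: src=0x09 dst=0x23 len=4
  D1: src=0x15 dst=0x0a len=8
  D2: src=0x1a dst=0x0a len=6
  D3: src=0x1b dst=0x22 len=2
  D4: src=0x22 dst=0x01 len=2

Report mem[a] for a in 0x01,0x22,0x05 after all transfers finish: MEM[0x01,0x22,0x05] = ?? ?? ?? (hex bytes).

#0 dst[0x23+4] := {0xf6,0xac,0xe4,0x10}
#1 dst[0x0a+8] := {0x50,0x82,0xc6,0x49,0xb5,0x85,0x9e,0x6a}
#2 dst[0x0a+6] := {0x85,0x9e,0x6a,0x31,0xd0,0xd2}
#3 dst[0x22+2] := {0x9e,0x6a}
#4 dst[0x01+2] := {0x9e,0x6a}
query mem[0x01]=0x9e, mem[0x22]=0x9e, mem[0x05]=0xee

MEM[0x01,0x22,0x05] = 9e 9e ee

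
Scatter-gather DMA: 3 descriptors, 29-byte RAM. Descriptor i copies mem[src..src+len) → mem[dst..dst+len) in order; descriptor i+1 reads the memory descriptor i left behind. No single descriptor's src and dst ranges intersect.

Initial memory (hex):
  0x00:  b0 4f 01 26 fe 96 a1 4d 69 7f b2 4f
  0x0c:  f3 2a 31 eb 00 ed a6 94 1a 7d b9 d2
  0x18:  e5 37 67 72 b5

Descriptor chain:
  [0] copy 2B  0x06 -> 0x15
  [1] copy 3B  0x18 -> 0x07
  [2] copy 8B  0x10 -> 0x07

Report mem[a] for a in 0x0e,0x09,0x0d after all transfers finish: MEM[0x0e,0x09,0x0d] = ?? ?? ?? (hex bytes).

MEM[0x0e,0x09,0x0d] = d2 a6 4d

[0] 0x06->0x15 len=2 : a1 4d
[1] 0x18->0x07 len=3 : e5 37 67
[2] 0x10->0x07 len=8 : 00 ed a6 94 1a a1 4d d2
query mem[0x0e]=0xd2, mem[0x09]=0xa6, mem[0x0d]=0x4d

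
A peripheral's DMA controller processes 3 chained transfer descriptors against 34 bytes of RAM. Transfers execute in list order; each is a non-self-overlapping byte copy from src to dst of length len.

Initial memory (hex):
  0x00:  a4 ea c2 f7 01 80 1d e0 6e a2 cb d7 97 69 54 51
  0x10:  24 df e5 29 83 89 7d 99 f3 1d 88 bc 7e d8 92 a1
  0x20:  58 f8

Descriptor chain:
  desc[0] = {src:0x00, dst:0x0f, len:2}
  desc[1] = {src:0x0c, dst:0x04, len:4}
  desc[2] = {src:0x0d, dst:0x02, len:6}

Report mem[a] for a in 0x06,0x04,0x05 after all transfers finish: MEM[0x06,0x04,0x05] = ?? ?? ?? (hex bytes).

MEM[0x06,0x04,0x05] = df a4 ea

#0 dst[0x0f+2] := {0xa4,0xea}
#1 dst[0x04+4] := {0x97,0x69,0x54,0xa4}
#2 dst[0x02+6] := {0x69,0x54,0xa4,0xea,0xdf,0xe5}
query mem[0x06]=0xdf, mem[0x04]=0xa4, mem[0x05]=0xea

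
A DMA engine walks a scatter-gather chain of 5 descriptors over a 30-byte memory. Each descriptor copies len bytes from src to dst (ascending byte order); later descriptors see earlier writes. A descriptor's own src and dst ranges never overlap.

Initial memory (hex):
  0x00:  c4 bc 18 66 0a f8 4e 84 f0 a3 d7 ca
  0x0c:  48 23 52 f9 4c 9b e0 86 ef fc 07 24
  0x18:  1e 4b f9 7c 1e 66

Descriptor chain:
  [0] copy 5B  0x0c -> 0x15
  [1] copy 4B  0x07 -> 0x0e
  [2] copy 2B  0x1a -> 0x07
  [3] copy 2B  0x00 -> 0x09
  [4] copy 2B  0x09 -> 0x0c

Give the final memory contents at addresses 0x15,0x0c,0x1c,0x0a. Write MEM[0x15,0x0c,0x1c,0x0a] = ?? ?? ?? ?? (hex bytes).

MEM[0x15,0x0c,0x1c,0x0a] = 48 c4 1e bc

  after D0: wrote 5B at 0x15 = 482352f94c
  after D1: wrote 4B at 0x0e = 84f0a3d7
  after D2: wrote 2B at 0x07 = f97c
  after D3: wrote 2B at 0x09 = c4bc
  after D4: wrote 2B at 0x0c = c4bc
query mem[0x15]=0x48, mem[0x0c]=0xc4, mem[0x1c]=0x1e, mem[0x0a]=0xbc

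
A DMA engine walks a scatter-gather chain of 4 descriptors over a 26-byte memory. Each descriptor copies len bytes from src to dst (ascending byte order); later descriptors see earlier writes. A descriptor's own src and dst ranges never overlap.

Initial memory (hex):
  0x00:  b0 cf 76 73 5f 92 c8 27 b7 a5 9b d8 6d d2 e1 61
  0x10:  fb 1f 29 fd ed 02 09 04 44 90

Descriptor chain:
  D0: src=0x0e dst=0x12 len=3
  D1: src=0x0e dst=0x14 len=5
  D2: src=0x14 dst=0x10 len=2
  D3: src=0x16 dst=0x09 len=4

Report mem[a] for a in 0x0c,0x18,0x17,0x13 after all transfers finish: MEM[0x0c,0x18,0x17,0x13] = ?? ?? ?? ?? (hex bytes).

MEM[0x0c,0x18,0x17,0x13] = 90 e1 1f 61

#0 dst[0x12+3] := {0xe1,0x61,0xfb}
#1 dst[0x14+5] := {0xe1,0x61,0xfb,0x1f,0xe1}
#2 dst[0x10+2] := {0xe1,0x61}
#3 dst[0x09+4] := {0xfb,0x1f,0xe1,0x90}
query mem[0x0c]=0x90, mem[0x18]=0xe1, mem[0x17]=0x1f, mem[0x13]=0x61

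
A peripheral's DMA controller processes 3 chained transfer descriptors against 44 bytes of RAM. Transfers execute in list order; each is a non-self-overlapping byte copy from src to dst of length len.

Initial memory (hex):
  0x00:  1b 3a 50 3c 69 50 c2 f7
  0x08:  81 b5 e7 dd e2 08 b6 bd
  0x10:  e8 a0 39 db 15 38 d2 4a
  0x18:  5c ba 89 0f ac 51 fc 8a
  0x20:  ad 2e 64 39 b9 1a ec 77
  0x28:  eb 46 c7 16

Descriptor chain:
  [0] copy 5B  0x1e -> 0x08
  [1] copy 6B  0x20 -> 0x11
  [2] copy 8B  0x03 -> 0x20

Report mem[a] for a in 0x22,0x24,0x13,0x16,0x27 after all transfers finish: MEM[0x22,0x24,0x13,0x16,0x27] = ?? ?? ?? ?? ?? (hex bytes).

MEM[0x22,0x24,0x13,0x16,0x27] = 50 f7 64 1a ad

  after D0: wrote 5B at 0x08 = fc8aad2e64
  after D1: wrote 6B at 0x11 = ad2e6439b91a
  after D2: wrote 8B at 0x20 = 3c6950c2f7fc8aad
query mem[0x22]=0x50, mem[0x24]=0xf7, mem[0x13]=0x64, mem[0x16]=0x1a, mem[0x27]=0xad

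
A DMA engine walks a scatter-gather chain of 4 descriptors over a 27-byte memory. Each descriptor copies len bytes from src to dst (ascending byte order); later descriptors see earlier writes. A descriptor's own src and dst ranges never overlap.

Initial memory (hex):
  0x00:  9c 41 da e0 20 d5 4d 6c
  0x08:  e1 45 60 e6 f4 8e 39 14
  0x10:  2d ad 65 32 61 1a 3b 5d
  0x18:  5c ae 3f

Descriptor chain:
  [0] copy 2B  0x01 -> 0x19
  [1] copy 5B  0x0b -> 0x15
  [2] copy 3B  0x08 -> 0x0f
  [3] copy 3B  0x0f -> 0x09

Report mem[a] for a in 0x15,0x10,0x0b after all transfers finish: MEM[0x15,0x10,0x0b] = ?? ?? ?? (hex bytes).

[0] 0x01->0x19 len=2 : 41 da
[1] 0x0b->0x15 len=5 : e6 f4 8e 39 14
[2] 0x08->0x0f len=3 : e1 45 60
[3] 0x0f->0x09 len=3 : e1 45 60
query mem[0x15]=0xe6, mem[0x10]=0x45, mem[0x0b]=0x60

MEM[0x15,0x10,0x0b] = e6 45 60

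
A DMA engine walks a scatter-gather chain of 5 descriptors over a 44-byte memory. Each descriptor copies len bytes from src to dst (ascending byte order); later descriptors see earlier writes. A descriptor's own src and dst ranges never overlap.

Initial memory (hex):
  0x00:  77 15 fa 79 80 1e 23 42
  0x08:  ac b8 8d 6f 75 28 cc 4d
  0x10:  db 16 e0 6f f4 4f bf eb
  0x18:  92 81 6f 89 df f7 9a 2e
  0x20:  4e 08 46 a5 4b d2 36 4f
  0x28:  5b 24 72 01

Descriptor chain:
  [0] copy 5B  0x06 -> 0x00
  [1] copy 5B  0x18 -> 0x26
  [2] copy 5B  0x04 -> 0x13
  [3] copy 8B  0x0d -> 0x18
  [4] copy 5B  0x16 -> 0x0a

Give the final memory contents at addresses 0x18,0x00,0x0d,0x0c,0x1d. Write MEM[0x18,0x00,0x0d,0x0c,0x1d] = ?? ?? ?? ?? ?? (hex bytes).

MEM[0x18,0x00,0x0d,0x0c,0x1d] = 28 23 cc 28 e0

  after D0: wrote 5B at 0x00 = 2342acb88d
  after D1: wrote 5B at 0x26 = 92816f89df
  after D2: wrote 5B at 0x13 = 8d1e2342ac
  after D3: wrote 8B at 0x18 = 28cc4ddb16e08d1e
  after D4: wrote 5B at 0x0a = 42ac28cc4d
query mem[0x18]=0x28, mem[0x00]=0x23, mem[0x0d]=0xcc, mem[0x0c]=0x28, mem[0x1d]=0xe0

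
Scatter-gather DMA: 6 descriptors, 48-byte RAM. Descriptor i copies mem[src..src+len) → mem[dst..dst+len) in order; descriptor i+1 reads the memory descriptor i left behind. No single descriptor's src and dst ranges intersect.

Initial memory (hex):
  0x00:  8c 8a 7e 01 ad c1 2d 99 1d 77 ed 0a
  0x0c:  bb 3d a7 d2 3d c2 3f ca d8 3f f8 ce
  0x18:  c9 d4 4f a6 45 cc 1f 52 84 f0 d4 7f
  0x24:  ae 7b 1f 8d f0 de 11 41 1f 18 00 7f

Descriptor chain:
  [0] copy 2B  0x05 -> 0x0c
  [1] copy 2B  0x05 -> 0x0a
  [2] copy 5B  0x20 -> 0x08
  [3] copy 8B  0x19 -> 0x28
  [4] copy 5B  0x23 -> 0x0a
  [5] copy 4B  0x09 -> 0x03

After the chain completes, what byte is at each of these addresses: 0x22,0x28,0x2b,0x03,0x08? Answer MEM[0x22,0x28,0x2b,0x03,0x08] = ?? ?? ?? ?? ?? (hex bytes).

MEM[0x22,0x28,0x2b,0x03,0x08] = d4 d4 45 f0 84

D0: mem[0x0c..0x0d] <- [c1 2d]
D1: mem[0x0a..0x0b] <- [c1 2d]
D2: mem[0x08..0x0c] <- [84 f0 d4 7f ae]
D3: mem[0x28..0x2f] <- [d4 4f a6 45 cc 1f 52 84]
D4: mem[0x0a..0x0e] <- [7f ae 7b 1f 8d]
D5: mem[0x03..0x06] <- [f0 7f ae 7b]
query mem[0x22]=0xd4, mem[0x28]=0xd4, mem[0x2b]=0x45, mem[0x03]=0xf0, mem[0x08]=0x84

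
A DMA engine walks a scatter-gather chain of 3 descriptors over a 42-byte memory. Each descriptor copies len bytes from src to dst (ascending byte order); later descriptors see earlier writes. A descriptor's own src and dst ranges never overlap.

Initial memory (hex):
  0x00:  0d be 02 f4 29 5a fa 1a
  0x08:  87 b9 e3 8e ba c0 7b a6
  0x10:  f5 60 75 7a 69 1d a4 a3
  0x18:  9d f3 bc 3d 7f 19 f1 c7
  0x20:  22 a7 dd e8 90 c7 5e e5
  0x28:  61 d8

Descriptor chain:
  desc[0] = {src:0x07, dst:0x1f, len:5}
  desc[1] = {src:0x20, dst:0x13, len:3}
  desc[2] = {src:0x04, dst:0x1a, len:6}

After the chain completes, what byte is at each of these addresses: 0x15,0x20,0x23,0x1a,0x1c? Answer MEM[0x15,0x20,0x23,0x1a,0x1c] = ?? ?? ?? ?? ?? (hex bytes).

MEM[0x15,0x20,0x23,0x1a,0x1c] = e3 87 8e 29 fa

#0 dst[0x1f+5] := {0x1a,0x87,0xb9,0xe3,0x8e}
#1 dst[0x13+3] := {0x87,0xb9,0xe3}
#2 dst[0x1a+6] := {0x29,0x5a,0xfa,0x1a,0x87,0xb9}
query mem[0x15]=0xe3, mem[0x20]=0x87, mem[0x23]=0x8e, mem[0x1a]=0x29, mem[0x1c]=0xfa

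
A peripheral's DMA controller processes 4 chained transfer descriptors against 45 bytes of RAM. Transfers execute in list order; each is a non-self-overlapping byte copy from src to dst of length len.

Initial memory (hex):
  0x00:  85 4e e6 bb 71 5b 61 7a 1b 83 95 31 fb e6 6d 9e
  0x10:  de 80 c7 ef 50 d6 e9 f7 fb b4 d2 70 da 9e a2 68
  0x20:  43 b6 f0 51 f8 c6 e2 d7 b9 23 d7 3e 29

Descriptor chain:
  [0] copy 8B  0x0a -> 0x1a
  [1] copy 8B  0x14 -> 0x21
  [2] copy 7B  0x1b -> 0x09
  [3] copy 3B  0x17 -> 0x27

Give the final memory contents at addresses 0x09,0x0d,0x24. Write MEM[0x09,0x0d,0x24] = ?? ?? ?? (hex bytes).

MEM[0x09,0x0d,0x24] = 31 9e f7

#0 dst[0x1a+8] := {0x95,0x31,0xfb,0xe6,0x6d,0x9e,0xde,0x80}
#1 dst[0x21+8] := {0x50,0xd6,0xe9,0xf7,0xfb,0xb4,0x95,0x31}
#2 dst[0x09+7] := {0x31,0xfb,0xe6,0x6d,0x9e,0xde,0x50}
#3 dst[0x27+3] := {0xf7,0xfb,0xb4}
query mem[0x09]=0x31, mem[0x0d]=0x9e, mem[0x24]=0xf7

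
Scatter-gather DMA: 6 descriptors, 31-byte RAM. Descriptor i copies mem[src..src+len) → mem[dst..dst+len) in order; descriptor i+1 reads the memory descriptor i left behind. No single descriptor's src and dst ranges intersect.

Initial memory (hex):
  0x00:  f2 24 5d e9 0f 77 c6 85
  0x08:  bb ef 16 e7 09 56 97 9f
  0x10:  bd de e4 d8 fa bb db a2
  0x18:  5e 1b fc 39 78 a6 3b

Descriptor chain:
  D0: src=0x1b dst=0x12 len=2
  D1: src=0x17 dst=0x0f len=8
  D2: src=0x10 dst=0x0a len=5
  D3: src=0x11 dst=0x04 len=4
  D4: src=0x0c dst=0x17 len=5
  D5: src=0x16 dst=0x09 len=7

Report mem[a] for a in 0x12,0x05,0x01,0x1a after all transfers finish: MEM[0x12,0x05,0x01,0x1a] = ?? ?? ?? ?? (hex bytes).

D0: mem[0x12..0x13] <- [39 78]
D1: mem[0x0f..0x16] <- [a2 5e 1b fc 39 78 a6 3b]
D2: mem[0x0a..0x0e] <- [5e 1b fc 39 78]
D3: mem[0x04..0x07] <- [1b fc 39 78]
D4: mem[0x17..0x1b] <- [fc 39 78 a2 5e]
D5: mem[0x09..0x0f] <- [3b fc 39 78 a2 5e 78]
query mem[0x12]=0xfc, mem[0x05]=0xfc, mem[0x01]=0x24, mem[0x1a]=0xa2

MEM[0x12,0x05,0x01,0x1a] = fc fc 24 a2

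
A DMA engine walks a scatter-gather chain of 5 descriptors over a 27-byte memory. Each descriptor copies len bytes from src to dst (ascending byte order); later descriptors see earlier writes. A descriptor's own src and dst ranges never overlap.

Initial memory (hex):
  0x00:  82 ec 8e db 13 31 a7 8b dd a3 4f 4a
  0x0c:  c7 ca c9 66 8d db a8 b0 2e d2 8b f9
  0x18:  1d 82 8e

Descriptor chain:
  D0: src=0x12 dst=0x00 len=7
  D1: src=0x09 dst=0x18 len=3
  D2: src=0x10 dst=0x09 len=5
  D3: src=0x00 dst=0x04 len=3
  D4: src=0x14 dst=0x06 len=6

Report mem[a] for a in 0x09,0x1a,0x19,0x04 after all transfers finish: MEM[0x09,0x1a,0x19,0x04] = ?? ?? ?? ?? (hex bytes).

MEM[0x09,0x1a,0x19,0x04] = f9 4a 4f a8

[0] 0x12->0x00 len=7 : a8 b0 2e d2 8b f9 1d
[1] 0x09->0x18 len=3 : a3 4f 4a
[2] 0x10->0x09 len=5 : 8d db a8 b0 2e
[3] 0x00->0x04 len=3 : a8 b0 2e
[4] 0x14->0x06 len=6 : 2e d2 8b f9 a3 4f
query mem[0x09]=0xf9, mem[0x1a]=0x4a, mem[0x19]=0x4f, mem[0x04]=0xa8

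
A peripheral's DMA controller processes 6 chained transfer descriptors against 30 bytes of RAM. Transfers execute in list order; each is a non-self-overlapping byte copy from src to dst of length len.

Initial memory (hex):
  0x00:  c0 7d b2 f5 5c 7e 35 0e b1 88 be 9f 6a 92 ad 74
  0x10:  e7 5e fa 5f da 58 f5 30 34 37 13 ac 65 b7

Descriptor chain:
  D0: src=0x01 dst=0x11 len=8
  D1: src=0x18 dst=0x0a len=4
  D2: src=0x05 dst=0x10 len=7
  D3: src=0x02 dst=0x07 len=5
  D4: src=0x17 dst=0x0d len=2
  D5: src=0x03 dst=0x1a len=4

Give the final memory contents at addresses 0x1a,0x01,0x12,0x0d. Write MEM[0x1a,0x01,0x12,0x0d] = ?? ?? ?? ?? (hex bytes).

MEM[0x1a,0x01,0x12,0x0d] = f5 7d 0e 0e

  after D0: wrote 8B at 0x11 = 7db2f55c7e350eb1
  after D1: wrote 4B at 0x0a = b13713ac
  after D2: wrote 7B at 0x10 = 7e350eb188b137
  after D3: wrote 5B at 0x07 = b2f55c7e35
  after D4: wrote 2B at 0x0d = 0eb1
  after D5: wrote 4B at 0x1a = f55c7e35
query mem[0x1a]=0xf5, mem[0x01]=0x7d, mem[0x12]=0x0e, mem[0x0d]=0x0e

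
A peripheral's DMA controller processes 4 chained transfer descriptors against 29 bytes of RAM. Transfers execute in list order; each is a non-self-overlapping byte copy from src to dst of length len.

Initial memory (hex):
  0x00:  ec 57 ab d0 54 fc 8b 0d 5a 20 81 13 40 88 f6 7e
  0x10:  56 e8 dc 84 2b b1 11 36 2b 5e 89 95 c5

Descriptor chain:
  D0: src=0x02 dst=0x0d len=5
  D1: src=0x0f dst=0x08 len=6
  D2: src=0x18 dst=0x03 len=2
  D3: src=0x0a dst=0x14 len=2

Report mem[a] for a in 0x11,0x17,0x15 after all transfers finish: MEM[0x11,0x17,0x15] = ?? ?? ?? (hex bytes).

#0 dst[0x0d+5] := {0xab,0xd0,0x54,0xfc,0x8b}
#1 dst[0x08+6] := {0x54,0xfc,0x8b,0xdc,0x84,0x2b}
#2 dst[0x03+2] := {0x2b,0x5e}
#3 dst[0x14+2] := {0x8b,0xdc}
query mem[0x11]=0x8b, mem[0x17]=0x36, mem[0x15]=0xdc

MEM[0x11,0x17,0x15] = 8b 36 dc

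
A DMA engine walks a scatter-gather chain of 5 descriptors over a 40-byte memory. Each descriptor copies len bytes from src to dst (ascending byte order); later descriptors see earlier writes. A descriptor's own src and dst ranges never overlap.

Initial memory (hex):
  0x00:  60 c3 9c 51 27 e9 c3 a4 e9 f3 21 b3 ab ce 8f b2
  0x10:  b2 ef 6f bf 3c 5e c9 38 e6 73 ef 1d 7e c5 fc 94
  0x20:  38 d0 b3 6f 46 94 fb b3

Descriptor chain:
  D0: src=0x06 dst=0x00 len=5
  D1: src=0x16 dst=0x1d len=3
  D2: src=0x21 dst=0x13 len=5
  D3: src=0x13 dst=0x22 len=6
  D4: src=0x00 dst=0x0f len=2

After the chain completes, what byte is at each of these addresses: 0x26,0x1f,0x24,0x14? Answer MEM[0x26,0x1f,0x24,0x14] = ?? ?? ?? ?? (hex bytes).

MEM[0x26,0x1f,0x24,0x14] = 94 e6 6f b3

#0 dst[0x00+5] := {0xc3,0xa4,0xe9,0xf3,0x21}
#1 dst[0x1d+3] := {0xc9,0x38,0xe6}
#2 dst[0x13+5] := {0xd0,0xb3,0x6f,0x46,0x94}
#3 dst[0x22+6] := {0xd0,0xb3,0x6f,0x46,0x94,0xe6}
#4 dst[0x0f+2] := {0xc3,0xa4}
query mem[0x26]=0x94, mem[0x1f]=0xe6, mem[0x24]=0x6f, mem[0x14]=0xb3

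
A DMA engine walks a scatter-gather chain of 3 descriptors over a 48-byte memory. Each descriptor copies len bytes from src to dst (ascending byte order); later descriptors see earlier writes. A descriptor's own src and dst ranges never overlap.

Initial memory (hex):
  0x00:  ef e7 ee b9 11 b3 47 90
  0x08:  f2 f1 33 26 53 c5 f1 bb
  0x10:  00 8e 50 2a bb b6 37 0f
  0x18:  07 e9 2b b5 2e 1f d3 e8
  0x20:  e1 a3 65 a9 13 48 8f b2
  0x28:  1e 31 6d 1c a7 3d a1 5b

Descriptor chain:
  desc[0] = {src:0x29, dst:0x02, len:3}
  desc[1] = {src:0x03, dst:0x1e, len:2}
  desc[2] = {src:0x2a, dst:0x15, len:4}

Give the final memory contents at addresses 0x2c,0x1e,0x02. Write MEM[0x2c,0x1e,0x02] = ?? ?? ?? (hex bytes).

MEM[0x2c,0x1e,0x02] = a7 6d 31

[0] 0x29->0x02 len=3 : 31 6d 1c
[1] 0x03->0x1e len=2 : 6d 1c
[2] 0x2a->0x15 len=4 : 6d 1c a7 3d
query mem[0x2c]=0xa7, mem[0x1e]=0x6d, mem[0x02]=0x31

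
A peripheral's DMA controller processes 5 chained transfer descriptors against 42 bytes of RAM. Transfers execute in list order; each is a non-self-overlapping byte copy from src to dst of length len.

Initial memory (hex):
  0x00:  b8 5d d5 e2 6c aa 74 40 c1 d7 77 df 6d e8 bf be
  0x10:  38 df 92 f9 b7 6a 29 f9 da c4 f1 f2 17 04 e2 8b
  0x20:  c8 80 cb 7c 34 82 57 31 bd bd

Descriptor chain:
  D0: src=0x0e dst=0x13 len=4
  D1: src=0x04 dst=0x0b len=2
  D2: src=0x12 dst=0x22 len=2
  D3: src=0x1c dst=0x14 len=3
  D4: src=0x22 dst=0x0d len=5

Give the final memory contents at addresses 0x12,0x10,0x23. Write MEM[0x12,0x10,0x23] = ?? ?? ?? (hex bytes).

  after D0: wrote 4B at 0x13 = bfbe38df
  after D1: wrote 2B at 0x0b = 6caa
  after D2: wrote 2B at 0x22 = 92bf
  after D3: wrote 3B at 0x14 = 1704e2
  after D4: wrote 5B at 0x0d = 92bf348257
query mem[0x12]=0x92, mem[0x10]=0x82, mem[0x23]=0xbf

MEM[0x12,0x10,0x23] = 92 82 bf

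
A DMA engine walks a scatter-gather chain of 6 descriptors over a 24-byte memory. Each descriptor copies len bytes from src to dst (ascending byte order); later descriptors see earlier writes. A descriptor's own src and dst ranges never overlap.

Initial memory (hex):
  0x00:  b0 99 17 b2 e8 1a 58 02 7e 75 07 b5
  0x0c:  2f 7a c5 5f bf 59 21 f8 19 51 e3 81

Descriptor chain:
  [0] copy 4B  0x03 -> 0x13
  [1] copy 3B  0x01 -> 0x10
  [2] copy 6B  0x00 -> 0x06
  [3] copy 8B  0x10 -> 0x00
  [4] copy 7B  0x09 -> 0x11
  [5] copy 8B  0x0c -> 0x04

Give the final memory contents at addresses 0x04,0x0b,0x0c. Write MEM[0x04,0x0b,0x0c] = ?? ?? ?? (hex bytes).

MEM[0x04,0x0b,0x0c] = 2f 1a 2f

#0 dst[0x13+4] := {0xb2,0xe8,0x1a,0x58}
#1 dst[0x10+3] := {0x99,0x17,0xb2}
#2 dst[0x06+6] := {0xb0,0x99,0x17,0xb2,0xe8,0x1a}
#3 dst[0x00+8] := {0x99,0x17,0xb2,0xb2,0xe8,0x1a,0x58,0x81}
#4 dst[0x11+7] := {0xb2,0xe8,0x1a,0x2f,0x7a,0xc5,0x5f}
#5 dst[0x04+8] := {0x2f,0x7a,0xc5,0x5f,0x99,0xb2,0xe8,0x1a}
query mem[0x04]=0x2f, mem[0x0b]=0x1a, mem[0x0c]=0x2f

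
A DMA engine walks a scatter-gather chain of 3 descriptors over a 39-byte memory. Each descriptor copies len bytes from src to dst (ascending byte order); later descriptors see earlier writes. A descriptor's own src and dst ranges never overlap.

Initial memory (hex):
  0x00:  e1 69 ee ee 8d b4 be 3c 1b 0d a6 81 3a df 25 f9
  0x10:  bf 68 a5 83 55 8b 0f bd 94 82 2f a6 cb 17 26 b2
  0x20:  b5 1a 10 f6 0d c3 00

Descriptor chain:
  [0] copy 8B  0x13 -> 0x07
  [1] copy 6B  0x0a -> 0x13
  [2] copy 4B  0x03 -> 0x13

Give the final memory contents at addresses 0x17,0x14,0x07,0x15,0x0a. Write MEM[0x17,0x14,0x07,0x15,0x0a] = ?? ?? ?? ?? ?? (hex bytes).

  after D0: wrote 8B at 0x07 = 83558b0fbd94822f
  after D1: wrote 6B at 0x13 = 0fbd94822ff9
  after D2: wrote 4B at 0x13 = ee8db4be
query mem[0x17]=0x2f, mem[0x14]=0x8d, mem[0x07]=0x83, mem[0x15]=0xb4, mem[0x0a]=0x0f

MEM[0x17,0x14,0x07,0x15,0x0a] = 2f 8d 83 b4 0f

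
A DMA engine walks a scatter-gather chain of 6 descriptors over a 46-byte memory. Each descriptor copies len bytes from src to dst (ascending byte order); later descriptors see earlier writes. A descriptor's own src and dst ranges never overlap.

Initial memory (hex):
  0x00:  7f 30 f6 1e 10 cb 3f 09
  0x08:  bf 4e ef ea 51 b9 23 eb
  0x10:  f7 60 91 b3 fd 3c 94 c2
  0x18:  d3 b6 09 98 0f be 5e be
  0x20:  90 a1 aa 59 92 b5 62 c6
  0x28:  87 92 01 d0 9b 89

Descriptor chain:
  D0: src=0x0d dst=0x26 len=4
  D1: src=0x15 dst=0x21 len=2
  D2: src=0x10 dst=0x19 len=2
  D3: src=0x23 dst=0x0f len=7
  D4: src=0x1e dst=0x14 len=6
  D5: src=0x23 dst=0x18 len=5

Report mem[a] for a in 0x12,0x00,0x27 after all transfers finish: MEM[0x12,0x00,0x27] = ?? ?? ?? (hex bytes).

MEM[0x12,0x00,0x27] = b9 7f 23

[0] 0x0d->0x26 len=4 : b9 23 eb f7
[1] 0x15->0x21 len=2 : 3c 94
[2] 0x10->0x19 len=2 : f7 60
[3] 0x23->0x0f len=7 : 59 92 b5 b9 23 eb f7
[4] 0x1e->0x14 len=6 : 5e be 90 3c 94 59
[5] 0x23->0x18 len=5 : 59 92 b5 b9 23
query mem[0x12]=0xb9, mem[0x00]=0x7f, mem[0x27]=0x23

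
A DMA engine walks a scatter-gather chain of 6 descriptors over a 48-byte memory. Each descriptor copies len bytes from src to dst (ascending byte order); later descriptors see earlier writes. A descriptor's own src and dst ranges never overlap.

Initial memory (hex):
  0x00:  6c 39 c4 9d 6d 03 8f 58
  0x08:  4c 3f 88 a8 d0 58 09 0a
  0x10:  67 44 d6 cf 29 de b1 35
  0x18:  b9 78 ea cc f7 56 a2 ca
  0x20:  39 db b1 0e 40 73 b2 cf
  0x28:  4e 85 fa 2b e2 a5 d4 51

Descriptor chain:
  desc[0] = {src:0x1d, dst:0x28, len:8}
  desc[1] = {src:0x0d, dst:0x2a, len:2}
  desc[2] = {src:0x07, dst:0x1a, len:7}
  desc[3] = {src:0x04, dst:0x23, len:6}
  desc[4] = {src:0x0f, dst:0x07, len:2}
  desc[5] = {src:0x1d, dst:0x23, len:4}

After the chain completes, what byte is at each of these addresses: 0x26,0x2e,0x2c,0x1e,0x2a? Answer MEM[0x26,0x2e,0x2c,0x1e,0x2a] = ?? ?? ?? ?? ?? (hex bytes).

MEM[0x26,0x2e,0x2c,0x1e,0x2a] = 58 0e db a8 58

[0] 0x1d->0x28 len=8 : 56 a2 ca 39 db b1 0e 40
[1] 0x0d->0x2a len=2 : 58 09
[2] 0x07->0x1a len=7 : 58 4c 3f 88 a8 d0 58
[3] 0x04->0x23 len=6 : 6d 03 8f 58 4c 3f
[4] 0x0f->0x07 len=2 : 0a 67
[5] 0x1d->0x23 len=4 : 88 a8 d0 58
query mem[0x26]=0x58, mem[0x2e]=0x0e, mem[0x2c]=0xdb, mem[0x1e]=0xa8, mem[0x2a]=0x58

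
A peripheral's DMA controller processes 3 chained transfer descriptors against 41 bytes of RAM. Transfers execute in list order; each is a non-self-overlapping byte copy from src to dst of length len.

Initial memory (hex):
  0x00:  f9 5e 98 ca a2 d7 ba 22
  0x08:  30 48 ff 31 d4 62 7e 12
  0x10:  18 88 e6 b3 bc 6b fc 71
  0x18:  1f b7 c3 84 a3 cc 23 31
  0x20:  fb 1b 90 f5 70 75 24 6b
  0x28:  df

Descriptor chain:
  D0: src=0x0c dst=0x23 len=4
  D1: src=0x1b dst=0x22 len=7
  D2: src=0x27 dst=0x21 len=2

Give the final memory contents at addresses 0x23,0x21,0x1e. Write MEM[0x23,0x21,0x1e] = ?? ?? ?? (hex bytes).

MEM[0x23,0x21,0x1e] = a3 fb 23

[0] 0x0c->0x23 len=4 : d4 62 7e 12
[1] 0x1b->0x22 len=7 : 84 a3 cc 23 31 fb 1b
[2] 0x27->0x21 len=2 : fb 1b
query mem[0x23]=0xa3, mem[0x21]=0xfb, mem[0x1e]=0x23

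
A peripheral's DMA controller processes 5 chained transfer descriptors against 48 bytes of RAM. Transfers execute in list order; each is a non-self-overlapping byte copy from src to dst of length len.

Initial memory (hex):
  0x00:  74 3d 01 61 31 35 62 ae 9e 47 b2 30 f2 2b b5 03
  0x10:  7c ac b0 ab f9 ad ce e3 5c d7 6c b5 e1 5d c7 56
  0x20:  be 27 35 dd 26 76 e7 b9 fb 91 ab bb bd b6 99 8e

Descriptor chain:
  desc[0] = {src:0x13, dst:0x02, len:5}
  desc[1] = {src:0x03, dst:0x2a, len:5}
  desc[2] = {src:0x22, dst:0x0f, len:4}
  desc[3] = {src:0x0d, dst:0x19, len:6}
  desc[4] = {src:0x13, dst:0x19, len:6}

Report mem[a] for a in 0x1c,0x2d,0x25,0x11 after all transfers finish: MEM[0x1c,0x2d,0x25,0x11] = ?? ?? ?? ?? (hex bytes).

MEM[0x1c,0x2d,0x25,0x11] = ce e3 76 26

  after D0: wrote 5B at 0x02 = abf9adcee3
  after D1: wrote 5B at 0x2a = f9adcee3ae
  after D2: wrote 4B at 0x0f = 35dd2676
  after D3: wrote 6B at 0x19 = 2bb535dd2676
  after D4: wrote 6B at 0x19 = abf9adcee35c
query mem[0x1c]=0xce, mem[0x2d]=0xe3, mem[0x25]=0x76, mem[0x11]=0x26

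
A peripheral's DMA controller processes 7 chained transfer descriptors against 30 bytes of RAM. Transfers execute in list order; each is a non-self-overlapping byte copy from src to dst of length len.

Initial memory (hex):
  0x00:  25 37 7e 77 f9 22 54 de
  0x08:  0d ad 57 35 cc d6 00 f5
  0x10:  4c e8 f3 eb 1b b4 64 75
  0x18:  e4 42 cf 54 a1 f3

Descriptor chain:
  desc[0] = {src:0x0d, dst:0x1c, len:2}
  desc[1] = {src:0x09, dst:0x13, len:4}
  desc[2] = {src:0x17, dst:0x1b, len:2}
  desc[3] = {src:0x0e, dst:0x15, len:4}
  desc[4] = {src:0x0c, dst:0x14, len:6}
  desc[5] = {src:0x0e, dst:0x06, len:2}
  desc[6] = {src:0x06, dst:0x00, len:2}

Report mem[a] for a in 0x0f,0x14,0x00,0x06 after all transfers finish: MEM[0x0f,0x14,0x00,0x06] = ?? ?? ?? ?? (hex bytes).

MEM[0x0f,0x14,0x00,0x06] = f5 cc 00 00

#0 dst[0x1c+2] := {0xd6,0x00}
#1 dst[0x13+4] := {0xad,0x57,0x35,0xcc}
#2 dst[0x1b+2] := {0x75,0xe4}
#3 dst[0x15+4] := {0x00,0xf5,0x4c,0xe8}
#4 dst[0x14+6] := {0xcc,0xd6,0x00,0xf5,0x4c,0xe8}
#5 dst[0x06+2] := {0x00,0xf5}
#6 dst[0x00+2] := {0x00,0xf5}
query mem[0x0f]=0xf5, mem[0x14]=0xcc, mem[0x00]=0x00, mem[0x06]=0x00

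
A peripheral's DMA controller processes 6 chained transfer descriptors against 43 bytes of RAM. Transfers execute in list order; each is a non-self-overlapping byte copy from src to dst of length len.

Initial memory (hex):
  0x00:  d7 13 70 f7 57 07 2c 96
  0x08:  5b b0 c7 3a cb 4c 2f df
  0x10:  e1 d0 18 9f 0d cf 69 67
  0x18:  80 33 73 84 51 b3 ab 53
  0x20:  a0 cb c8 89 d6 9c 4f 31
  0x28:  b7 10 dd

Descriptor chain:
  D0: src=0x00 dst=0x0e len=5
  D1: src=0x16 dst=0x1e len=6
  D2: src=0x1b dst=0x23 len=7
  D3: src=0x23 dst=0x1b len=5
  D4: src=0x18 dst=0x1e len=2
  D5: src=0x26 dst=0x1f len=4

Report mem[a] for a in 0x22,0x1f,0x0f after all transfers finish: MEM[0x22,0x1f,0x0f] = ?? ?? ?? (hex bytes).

MEM[0x22,0x1f,0x0f] = 33 69 13

[0] 0x00->0x0e len=5 : d7 13 70 f7 57
[1] 0x16->0x1e len=6 : 69 67 80 33 73 84
[2] 0x1b->0x23 len=7 : 84 51 b3 69 67 80 33
[3] 0x23->0x1b len=5 : 84 51 b3 69 67
[4] 0x18->0x1e len=2 : 80 33
[5] 0x26->0x1f len=4 : 69 67 80 33
query mem[0x22]=0x33, mem[0x1f]=0x69, mem[0x0f]=0x13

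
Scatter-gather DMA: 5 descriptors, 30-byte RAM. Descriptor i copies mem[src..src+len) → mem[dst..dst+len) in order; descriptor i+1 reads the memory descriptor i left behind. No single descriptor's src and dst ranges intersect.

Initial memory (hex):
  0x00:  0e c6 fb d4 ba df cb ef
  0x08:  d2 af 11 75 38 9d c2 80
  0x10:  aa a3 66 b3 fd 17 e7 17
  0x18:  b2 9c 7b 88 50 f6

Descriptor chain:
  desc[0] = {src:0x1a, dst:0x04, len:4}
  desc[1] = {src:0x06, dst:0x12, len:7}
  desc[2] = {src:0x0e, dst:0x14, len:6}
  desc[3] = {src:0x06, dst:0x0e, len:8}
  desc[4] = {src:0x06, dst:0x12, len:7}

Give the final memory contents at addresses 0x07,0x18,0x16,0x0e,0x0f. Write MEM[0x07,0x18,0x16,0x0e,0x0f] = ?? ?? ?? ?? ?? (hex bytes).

MEM[0x07,0x18,0x16,0x0e,0x0f] = f6 38 11 50 f6

D0: mem[0x04..0x07] <- [7b 88 50 f6]
D1: mem[0x12..0x18] <- [50 f6 d2 af 11 75 38]
D2: mem[0x14..0x19] <- [c2 80 aa a3 50 f6]
D3: mem[0x0e..0x15] <- [50 f6 d2 af 11 75 38 9d]
D4: mem[0x12..0x18] <- [50 f6 d2 af 11 75 38]
query mem[0x07]=0xf6, mem[0x18]=0x38, mem[0x16]=0x11, mem[0x0e]=0x50, mem[0x0f]=0xf6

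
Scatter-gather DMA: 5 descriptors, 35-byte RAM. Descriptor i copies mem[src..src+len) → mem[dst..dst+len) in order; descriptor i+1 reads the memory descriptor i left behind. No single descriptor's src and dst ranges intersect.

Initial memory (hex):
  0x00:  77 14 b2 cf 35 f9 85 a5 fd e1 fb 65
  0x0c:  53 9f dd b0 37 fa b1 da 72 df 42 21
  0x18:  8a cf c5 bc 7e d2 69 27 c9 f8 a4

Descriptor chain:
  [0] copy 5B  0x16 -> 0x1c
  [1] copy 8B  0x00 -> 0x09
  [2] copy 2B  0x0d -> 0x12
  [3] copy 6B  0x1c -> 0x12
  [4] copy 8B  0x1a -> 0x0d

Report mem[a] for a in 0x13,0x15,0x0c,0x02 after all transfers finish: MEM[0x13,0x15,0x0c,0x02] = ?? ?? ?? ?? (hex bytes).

MEM[0x13,0x15,0x0c,0x02] = c5 cf cf b2

D0: mem[0x1c..0x20] <- [42 21 8a cf c5]
D1: mem[0x09..0x10] <- [77 14 b2 cf 35 f9 85 a5]
D2: mem[0x12..0x13] <- [35 f9]
D3: mem[0x12..0x17] <- [42 21 8a cf c5 f8]
D4: mem[0x0d..0x14] <- [c5 bc 42 21 8a cf c5 f8]
query mem[0x13]=0xc5, mem[0x15]=0xcf, mem[0x0c]=0xcf, mem[0x02]=0xb2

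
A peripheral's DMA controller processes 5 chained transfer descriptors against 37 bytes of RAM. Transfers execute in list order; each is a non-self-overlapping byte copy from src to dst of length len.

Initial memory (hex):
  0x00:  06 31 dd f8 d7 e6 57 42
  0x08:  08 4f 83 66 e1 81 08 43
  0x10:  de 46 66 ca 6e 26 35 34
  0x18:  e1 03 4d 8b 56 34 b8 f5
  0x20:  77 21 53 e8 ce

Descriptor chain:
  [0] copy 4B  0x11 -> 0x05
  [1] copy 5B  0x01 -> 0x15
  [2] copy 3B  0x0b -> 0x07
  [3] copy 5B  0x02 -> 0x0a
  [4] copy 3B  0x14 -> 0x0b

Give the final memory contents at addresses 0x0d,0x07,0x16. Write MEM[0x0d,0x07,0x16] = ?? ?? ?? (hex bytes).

MEM[0x0d,0x07,0x16] = dd 66 dd

  after D0: wrote 4B at 0x05 = 4666ca6e
  after D1: wrote 5B at 0x15 = 31ddf8d746
  after D2: wrote 3B at 0x07 = 66e181
  after D3: wrote 5B at 0x0a = ddf8d74666
  after D4: wrote 3B at 0x0b = 6e31dd
query mem[0x0d]=0xdd, mem[0x07]=0x66, mem[0x16]=0xdd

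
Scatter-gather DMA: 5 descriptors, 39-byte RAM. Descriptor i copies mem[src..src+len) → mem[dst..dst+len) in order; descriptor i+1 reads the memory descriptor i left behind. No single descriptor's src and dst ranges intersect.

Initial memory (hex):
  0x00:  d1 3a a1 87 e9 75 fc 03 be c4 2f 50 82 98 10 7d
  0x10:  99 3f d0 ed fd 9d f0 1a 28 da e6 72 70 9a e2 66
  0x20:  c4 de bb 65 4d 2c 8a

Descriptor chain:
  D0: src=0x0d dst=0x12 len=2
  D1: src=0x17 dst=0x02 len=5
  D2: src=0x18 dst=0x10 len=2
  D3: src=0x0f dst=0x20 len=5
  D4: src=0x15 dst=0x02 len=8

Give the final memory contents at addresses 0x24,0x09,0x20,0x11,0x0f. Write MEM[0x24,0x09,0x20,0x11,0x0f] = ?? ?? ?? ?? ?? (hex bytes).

MEM[0x24,0x09,0x20,0x11,0x0f] = 10 70 7d da 7d

[0] 0x0d->0x12 len=2 : 98 10
[1] 0x17->0x02 len=5 : 1a 28 da e6 72
[2] 0x18->0x10 len=2 : 28 da
[3] 0x0f->0x20 len=5 : 7d 28 da 98 10
[4] 0x15->0x02 len=8 : 9d f0 1a 28 da e6 72 70
query mem[0x24]=0x10, mem[0x09]=0x70, mem[0x20]=0x7d, mem[0x11]=0xda, mem[0x0f]=0x7d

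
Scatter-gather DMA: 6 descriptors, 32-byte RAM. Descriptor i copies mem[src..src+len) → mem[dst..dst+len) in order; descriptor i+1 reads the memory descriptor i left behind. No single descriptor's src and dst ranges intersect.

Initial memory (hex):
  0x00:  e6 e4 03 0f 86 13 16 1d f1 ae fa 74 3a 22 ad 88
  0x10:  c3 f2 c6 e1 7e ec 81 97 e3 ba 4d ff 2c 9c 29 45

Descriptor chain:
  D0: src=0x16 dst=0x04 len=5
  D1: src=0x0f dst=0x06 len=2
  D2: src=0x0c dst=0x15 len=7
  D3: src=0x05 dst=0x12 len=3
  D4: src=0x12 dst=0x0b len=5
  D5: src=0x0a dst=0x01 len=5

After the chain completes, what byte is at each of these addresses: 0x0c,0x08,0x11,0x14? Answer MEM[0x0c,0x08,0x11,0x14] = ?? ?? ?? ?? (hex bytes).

  after D0: wrote 5B at 0x04 = 8197e3ba4d
  after D1: wrote 2B at 0x06 = 88c3
  after D2: wrote 7B at 0x15 = 3a22ad88c3f2c6
  after D3: wrote 3B at 0x12 = 9788c3
  after D4: wrote 5B at 0x0b = 9788c33a22
  after D5: wrote 5B at 0x01 = fa9788c33a
query mem[0x0c]=0x88, mem[0x08]=0x4d, mem[0x11]=0xf2, mem[0x14]=0xc3

MEM[0x0c,0x08,0x11,0x14] = 88 4d f2 c3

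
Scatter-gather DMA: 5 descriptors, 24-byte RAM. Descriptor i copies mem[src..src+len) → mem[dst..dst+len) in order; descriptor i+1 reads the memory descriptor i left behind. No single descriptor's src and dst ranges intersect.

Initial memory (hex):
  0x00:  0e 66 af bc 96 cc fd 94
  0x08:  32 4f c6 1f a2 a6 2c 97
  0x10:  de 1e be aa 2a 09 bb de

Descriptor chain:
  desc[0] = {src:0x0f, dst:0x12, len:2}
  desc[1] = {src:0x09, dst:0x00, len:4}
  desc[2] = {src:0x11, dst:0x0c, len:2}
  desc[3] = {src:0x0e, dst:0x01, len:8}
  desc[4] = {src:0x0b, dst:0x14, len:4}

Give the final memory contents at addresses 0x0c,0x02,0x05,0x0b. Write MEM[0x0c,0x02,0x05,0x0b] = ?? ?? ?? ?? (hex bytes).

MEM[0x0c,0x02,0x05,0x0b] = 1e 97 97 1f

D0: mem[0x12..0x13] <- [97 de]
D1: mem[0x00..0x03] <- [4f c6 1f a2]
D2: mem[0x0c..0x0d] <- [1e 97]
D3: mem[0x01..0x08] <- [2c 97 de 1e 97 de 2a 09]
D4: mem[0x14..0x17] <- [1f 1e 97 2c]
query mem[0x0c]=0x1e, mem[0x02]=0x97, mem[0x05]=0x97, mem[0x0b]=0x1f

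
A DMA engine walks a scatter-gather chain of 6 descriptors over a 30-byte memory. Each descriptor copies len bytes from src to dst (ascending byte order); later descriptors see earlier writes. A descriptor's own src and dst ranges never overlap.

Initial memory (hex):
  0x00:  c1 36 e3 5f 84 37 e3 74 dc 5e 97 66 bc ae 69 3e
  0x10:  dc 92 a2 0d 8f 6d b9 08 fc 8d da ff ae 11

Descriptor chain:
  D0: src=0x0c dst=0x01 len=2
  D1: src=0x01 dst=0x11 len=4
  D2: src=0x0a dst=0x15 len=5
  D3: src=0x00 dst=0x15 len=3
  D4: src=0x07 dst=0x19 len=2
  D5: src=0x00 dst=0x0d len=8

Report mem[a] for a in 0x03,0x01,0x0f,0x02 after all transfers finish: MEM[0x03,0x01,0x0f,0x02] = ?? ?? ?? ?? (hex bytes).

MEM[0x03,0x01,0x0f,0x02] = 5f bc ae ae

[0] 0x0c->0x01 len=2 : bc ae
[1] 0x01->0x11 len=4 : bc ae 5f 84
[2] 0x0a->0x15 len=5 : 97 66 bc ae 69
[3] 0x00->0x15 len=3 : c1 bc ae
[4] 0x07->0x19 len=2 : 74 dc
[5] 0x00->0x0d len=8 : c1 bc ae 5f 84 37 e3 74
query mem[0x03]=0x5f, mem[0x01]=0xbc, mem[0x0f]=0xae, mem[0x02]=0xae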